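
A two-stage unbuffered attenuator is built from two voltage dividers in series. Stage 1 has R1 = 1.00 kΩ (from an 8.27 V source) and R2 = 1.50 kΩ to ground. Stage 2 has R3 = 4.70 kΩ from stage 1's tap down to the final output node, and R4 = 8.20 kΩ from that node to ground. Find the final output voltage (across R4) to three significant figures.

V_out ≈ 3.01 V

Stage 2 presents R3+R4 = 12.90 kΩ as a load on stage 1's tap.
Stage 1's lower leg becomes R2‖(R3+R4) = 1.344 kΩ, so V_mid = 8.27 × 1.344/2.344 = 4.741 V.
Stage 2 is itself unloaded: V_out = V_mid × R4/(R3+R4) = 4.741 × 8.20/12.90 = 3.01 V.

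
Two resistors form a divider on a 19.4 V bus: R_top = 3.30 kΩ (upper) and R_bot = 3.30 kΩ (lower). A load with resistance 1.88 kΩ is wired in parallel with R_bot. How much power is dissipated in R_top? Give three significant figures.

P ≈ 61.4 mW

Total resistance from the source is R_top + (R_bot‖R_L) = 4.498 kΩ, so I = 19.4/4.498 kΩ = 4.313 mA.
P = I²·R_top = (4.313 mA)² × 3.30 kΩ = 61.4 mW.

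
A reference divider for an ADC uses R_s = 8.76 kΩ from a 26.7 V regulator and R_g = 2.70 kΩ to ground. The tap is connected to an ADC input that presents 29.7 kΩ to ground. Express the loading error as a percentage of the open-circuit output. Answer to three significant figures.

6.50 %

The divider's output (Thévenin) resistance is R_s‖R_g = 2.064 kΩ.
Fractional drop under load = R_th/(R_th + R_L) = 2.064 / (2.064 + 29.7) = 0.06498.
So the output falls by 6.50 %.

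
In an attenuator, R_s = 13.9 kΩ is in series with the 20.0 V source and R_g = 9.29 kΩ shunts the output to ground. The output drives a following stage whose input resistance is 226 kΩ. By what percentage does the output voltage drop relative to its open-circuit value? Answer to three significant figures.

2.40 %

The divider's output (Thévenin) resistance is R_s‖R_g = 5.568 kΩ.
Fractional drop under load = R_th/(R_th + R_L) = 5.568 / (5.568 + 226) = 0.02405.
So the output falls by 2.40 %.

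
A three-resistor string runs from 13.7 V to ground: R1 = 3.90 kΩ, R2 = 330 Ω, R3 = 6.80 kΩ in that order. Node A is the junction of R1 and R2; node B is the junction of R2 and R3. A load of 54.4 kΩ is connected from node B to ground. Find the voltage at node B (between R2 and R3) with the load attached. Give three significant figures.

V ≈ 8.06 V

At node B, R3 is in parallel with the load: R3‖R_L = 6044 Ω.
Below node A the resistance is R2 + (R3‖R_L) = 6374 Ω, so V_A = 13.7 × 6374/10270 = 8.500 V.
Then V_B = V_A × (R3‖R_L)/(R2 + R3‖R_L) = 8.500 × 6044/6374 = 8.06 V.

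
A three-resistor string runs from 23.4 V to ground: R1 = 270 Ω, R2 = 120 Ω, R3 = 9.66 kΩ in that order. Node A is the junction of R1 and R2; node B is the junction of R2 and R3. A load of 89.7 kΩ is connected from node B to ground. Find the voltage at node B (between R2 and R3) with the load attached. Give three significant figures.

At node B, R3 is in parallel with the load: R3‖R_L = 8721 Ω.
Below node A the resistance is R2 + (R3‖R_L) = 8841 Ω, so V_A = 23.4 × 8841/9111 = 22.71 V.
Then V_B = V_A × (R3‖R_L)/(R2 + R3‖R_L) = 22.71 × 8721/8841 = 22.4 V.

V ≈ 22.4 V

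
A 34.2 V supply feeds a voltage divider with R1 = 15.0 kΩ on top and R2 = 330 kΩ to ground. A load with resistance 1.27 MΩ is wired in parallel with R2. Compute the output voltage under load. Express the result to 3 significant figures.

V_out ≈ 32.3 V

The load sits in parallel with R2: R2‖R_L = (330 × 1270) / (330 + 1270) = 261.9 kΩ.
V_out = 34.2 × 261.9 / (15.0 + 261.9) = 34.2 × 261.9/276.9 = 32.3 V.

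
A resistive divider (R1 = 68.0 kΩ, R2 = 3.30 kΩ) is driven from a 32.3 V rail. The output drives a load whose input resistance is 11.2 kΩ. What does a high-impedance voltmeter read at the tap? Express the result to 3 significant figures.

The load sits in parallel with R2: R2‖R_L = (3.30 × 11.2) / (3.30 + 11.2) = 2.549 kΩ.
V_out = 32.3 × 2.549 / (68.0 + 2.549) = 32.3 × 2.549/70.55 = 1.17 V.

V_out ≈ 1.17 V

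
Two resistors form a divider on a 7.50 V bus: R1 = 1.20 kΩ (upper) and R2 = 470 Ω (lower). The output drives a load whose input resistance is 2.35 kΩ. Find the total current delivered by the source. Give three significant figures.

I ≈ 4.71 mA

R2‖R_L = 391.7 Ω, so the source sees R1 + R2‖R_L = 1592 Ω.
I = 7.50 V / 1592 Ω = 4.71 mA.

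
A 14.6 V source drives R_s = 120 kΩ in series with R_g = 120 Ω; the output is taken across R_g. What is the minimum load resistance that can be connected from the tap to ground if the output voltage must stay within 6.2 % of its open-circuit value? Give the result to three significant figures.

R_L(min) ≈ 1.81 kΩ

Output resistance R_th = R_s‖R_g = (120000 × 120)/120100 = 119.9 Ω.
The fractional drop is R_th/(R_th + R_L); requiring this ≤ 0.0620 gives R_L ≥ R_th(1/0.0620 − 1) = 119.9 × 15.13 = 1.81 kΩ.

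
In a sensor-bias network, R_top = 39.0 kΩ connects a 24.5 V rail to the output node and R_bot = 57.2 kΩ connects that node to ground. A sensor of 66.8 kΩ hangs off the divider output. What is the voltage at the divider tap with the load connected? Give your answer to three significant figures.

V_out ≈ 10.8 V

The load sits in parallel with R_bot: R_bot‖R_L = (57.2 × 66.8) / (57.2 + 66.8) = 30.81 kΩ.
V_out = 24.5 × 30.81 / (39.0 + 30.81) = 24.5 × 30.81/69.81 = 10.8 V.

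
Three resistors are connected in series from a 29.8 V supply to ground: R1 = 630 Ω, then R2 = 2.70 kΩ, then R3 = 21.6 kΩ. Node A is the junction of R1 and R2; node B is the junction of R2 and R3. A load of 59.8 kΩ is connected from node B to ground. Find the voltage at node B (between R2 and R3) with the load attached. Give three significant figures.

At node B, R3 is in parallel with the load: R3‖R_L = 15870 Ω.
Below node A the resistance is R2 + (R3‖R_L) = 18570 Ω, so V_A = 29.8 × 18570/19200 = 28.82 V.
Then V_B = V_A × (R3‖R_L)/(R2 + R3‖R_L) = 28.82 × 15870/18570 = 24.6 V.

V ≈ 24.6 V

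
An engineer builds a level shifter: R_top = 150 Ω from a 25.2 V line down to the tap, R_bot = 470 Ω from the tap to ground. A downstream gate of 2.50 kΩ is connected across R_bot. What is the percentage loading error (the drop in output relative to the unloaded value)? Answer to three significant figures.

4.35 %

The divider's output (Thévenin) resistance is R_top‖R_bot = 113.7 Ω.
Fractional drop under load = R_th/(R_th + R_L) = 113.7 / (113.7 + 2500) = 0.04351.
So the output falls by 4.35 %.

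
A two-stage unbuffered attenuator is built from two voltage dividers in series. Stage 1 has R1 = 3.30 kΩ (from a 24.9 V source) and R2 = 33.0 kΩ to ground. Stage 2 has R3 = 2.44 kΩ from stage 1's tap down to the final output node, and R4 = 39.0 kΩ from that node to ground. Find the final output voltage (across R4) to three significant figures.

Stage 2 presents R3+R4 = 41.44 kΩ as a load on stage 1's tap.
Stage 1's lower leg becomes R2‖(R3+R4) = 18.37 kΩ, so V_mid = 24.9 × 18.37/21.67 = 21.11 V.
Stage 2 is itself unloaded: V_out = V_mid × R4/(R3+R4) = 21.11 × 39.0/41.44 = 19.9 V.

V_out ≈ 19.9 V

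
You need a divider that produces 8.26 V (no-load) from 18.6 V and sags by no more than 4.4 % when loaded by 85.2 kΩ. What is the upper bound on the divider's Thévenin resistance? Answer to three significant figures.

Loading drop = R_th/(R_th + R_L) ≤ 0.0440, so R_th ≤ R_L · ε/(1−ε) = 85.2 kΩ × 0.0440/0.9560 = 3.92 kΩ.

R_th ≤ 3.92 kΩ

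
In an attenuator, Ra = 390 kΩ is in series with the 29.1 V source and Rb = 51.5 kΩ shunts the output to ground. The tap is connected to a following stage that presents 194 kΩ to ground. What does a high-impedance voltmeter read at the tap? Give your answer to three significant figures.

V_out ≈ 2.75 V

The load sits in parallel with Rb: Rb‖R_L = (51.5 × 194) / (51.5 + 194) = 40.70 kΩ.
V_out = 29.1 × 40.70 / (390 + 40.70) = 29.1 × 40.70/430.7 = 2.75 V.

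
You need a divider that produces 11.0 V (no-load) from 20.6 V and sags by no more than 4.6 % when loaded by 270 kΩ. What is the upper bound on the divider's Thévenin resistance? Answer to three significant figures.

Loading drop = R_th/(R_th + R_L) ≤ 0.0460, so R_th ≤ R_L · ε/(1−ε) = 270 kΩ × 0.0460/0.9540 = 13.0 kΩ.
(Any R1, R2 with R2/(R1+R2) = 0.534 and R1‖R2 ≤ 13.0 kΩ will meet the spec.)

R_th ≤ 13.0 kΩ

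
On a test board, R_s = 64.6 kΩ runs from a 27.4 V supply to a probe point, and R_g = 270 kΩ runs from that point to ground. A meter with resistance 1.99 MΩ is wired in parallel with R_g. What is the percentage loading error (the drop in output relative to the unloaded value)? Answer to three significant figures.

2.55 %

The divider's output (Thévenin) resistance is R_s‖R_g = 52.13 kΩ.
Fractional drop under load = R_th/(R_th + R_L) = 52.13 / (52.13 + 1990) = 0.02553.
So the output falls by 2.55 %.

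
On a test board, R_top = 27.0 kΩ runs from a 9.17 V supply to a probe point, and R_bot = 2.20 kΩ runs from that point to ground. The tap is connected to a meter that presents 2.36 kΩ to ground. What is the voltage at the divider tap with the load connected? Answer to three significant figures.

V_out ≈ 0.371 V

The load sits in parallel with R_bot: R_bot‖R_L = (2.20 × 2.36) / (2.20 + 2.36) = 1.139 kΩ.
V_out = 9.17 × 1.139 / (27.0 + 1.139) = 9.17 × 1.139/28.14 = 0.371 V.
(Unloaded it would have been 0.691 V.)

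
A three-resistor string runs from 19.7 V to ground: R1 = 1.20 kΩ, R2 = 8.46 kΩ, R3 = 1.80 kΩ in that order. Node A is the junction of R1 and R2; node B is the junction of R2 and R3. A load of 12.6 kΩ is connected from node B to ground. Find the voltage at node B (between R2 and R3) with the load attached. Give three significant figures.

V ≈ 2.76 V

At node B, R3 is in parallel with the load: R3‖R_L = 1.575 kΩ.
Below node A the resistance is R2 + (R3‖R_L) = 10.04 kΩ, so V_A = 19.7 × 10.04/11.23 = 17.60 V.
Then V_B = V_A × (R3‖R_L)/(R2 + R3‖R_L) = 17.60 × 1.575/10.04 = 2.76 V.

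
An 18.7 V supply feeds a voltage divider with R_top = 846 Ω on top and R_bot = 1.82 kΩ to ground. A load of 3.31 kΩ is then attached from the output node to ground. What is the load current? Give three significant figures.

R_bot‖R_L = 1174 Ω; V_out = 18.7 × 1174/2020 = 10.87 V.
I_L = V_out / R_L = 10.87 / 3.31 kΩ = 3.28 mA.

I_L ≈ 3.28 mA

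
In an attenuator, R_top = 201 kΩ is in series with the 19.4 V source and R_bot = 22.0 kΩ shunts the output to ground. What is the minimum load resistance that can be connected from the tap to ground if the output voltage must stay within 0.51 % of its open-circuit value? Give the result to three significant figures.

R_L(min) ≈ 3.87 MΩ

Output resistance R_th = R_top‖R_bot = (201 × 22.0)/223.0 = 19.83 kΩ.
The fractional drop is R_th/(R_th + R_L); requiring this ≤ 0.00510 gives R_L ≥ R_th(1/0.00510 − 1) = 19.83 × 195.1 = 3.87 MΩ.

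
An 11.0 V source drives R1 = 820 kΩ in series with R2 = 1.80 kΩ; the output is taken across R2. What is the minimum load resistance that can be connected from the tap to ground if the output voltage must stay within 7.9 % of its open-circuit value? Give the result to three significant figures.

Output resistance R_th = R1‖R2 = (820 × 1.80)/821.8 = 1.796 kΩ.
The fractional drop is R_th/(R_th + R_L); requiring this ≤ 0.0790 gives R_L ≥ R_th(1/0.0790 − 1) = 1.796 × 11.66 = 20.9 kΩ.

R_L(min) ≈ 20.9 kΩ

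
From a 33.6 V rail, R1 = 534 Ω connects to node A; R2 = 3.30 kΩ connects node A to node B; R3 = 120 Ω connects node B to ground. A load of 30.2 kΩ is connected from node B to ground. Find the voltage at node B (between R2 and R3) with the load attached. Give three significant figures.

At node B, R3 is in parallel with the load: R3‖R_L = 119.5 Ω.
Below node A the resistance is R2 + (R3‖R_L) = 3420 Ω, so V_A = 33.6 × 3420/3954 = 29.06 V.
Then V_B = V_A × (R3‖R_L)/(R2 + R3‖R_L) = 29.06 × 119.5/3420 = 1.02 V.

V ≈ 1.02 V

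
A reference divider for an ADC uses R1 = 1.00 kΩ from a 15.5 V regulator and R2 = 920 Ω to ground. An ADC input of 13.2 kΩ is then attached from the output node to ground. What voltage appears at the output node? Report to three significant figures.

The load sits in parallel with R2: R2‖R_L = (920 × 13200) / (920 + 13200) = 860.1 Ω.
V_out = 15.5 × 860.1 / (1000 + 860.1) = 15.5 × 860.1/1860 = 7.17 V.

V_out ≈ 7.17 V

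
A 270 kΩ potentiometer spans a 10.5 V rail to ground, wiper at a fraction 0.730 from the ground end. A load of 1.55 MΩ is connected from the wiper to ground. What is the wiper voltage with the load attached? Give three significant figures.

V ≈ 7.41 V

The wiper splits the pot into (1−α)R = 72.90 kΩ above and αR = 197.1 kΩ below.
Lower section ‖ load = 174.9 kΩ.
V_wiper = 10.5 × 174.9/(72.90 + 174.9) = 7.41 V.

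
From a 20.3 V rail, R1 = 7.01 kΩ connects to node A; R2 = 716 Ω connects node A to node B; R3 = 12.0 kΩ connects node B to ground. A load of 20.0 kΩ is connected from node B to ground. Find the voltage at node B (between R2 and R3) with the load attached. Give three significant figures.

V ≈ 10.0 V

At node B, R3 is in parallel with the load: R3‖R_L = 7500 Ω.
Below node A the resistance is R2 + (R3‖R_L) = 8216 Ω, so V_A = 20.3 × 8216/15230 = 10.95 V.
Then V_B = V_A × (R3‖R_L)/(R2 + R3‖R_L) = 10.95 × 7500/8216 = 10.0 V.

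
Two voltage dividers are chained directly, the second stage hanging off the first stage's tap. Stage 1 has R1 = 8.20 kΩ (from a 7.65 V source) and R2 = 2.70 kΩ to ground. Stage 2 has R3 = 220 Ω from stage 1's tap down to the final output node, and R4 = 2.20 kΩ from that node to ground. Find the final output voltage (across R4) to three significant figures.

V_out ≈ 0.937 V

Stage 2 presents R3+R4 = 2420 Ω as a load on stage 1's tap.
Stage 1's lower leg becomes R2‖(R3+R4) = 1276 Ω, so V_mid = 7.65 × 1276/9476 = 1.030 V.
Stage 2 is itself unloaded: V_out = V_mid × R4/(R3+R4) = 1.030 × 2200/2420 = 0.937 V.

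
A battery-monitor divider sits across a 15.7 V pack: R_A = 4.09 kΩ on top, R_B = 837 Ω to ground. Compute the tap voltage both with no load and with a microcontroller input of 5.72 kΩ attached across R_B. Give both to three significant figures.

Open-circuit: V = 15.7 × 837/(4090 + 837) = 2.67 V.
With the load, R_B becomes R_B‖R_L = 730.2 Ω, so V = 15.7 × 730.2/4820 = 2.38 V.

Unloaded: 2.67 V; loaded: 2.38 V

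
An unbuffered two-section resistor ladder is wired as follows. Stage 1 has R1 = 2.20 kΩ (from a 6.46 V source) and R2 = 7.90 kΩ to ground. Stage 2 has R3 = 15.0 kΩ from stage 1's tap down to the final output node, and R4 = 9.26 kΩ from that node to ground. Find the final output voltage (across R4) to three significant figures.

V_out ≈ 1.80 V

Stage 2 presents R3+R4 = 24.26 kΩ as a load on stage 1's tap.
Stage 1's lower leg becomes R2‖(R3+R4) = 5.959 kΩ, so V_mid = 6.46 × 5.959/8.159 = 4.718 V.
Stage 2 is itself unloaded: V_out = V_mid × R4/(R3+R4) = 4.718 × 9.26/24.26 = 1.80 V.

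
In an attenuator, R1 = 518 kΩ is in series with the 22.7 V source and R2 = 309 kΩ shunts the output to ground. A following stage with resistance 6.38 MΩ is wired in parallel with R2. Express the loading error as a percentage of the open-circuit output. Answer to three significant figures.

The divider's output (Thévenin) resistance is R1‖R2 = 193.5 kΩ.
Fractional drop under load = R_th/(R_th + R_L) = 193.5 / (193.5 + 6380) = 0.02944.
So the output falls by 2.94 %.

2.94 %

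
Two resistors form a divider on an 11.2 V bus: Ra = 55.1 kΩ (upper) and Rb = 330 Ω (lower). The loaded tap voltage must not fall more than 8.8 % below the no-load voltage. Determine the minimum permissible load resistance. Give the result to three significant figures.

Output resistance R_th = Ra‖Rb = (55100 × 330)/55430 = 328.0 Ω.
The fractional drop is R_th/(R_th + R_L); requiring this ≤ 0.0880 gives R_L ≥ R_th(1/0.0880 − 1) = 328.0 × 10.36 = 3.40 kΩ.

R_L(min) ≈ 3.40 kΩ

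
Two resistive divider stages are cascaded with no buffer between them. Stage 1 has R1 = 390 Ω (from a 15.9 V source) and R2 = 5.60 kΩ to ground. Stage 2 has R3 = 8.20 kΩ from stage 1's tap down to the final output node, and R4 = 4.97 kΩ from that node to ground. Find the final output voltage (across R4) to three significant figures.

V_out ≈ 5.46 V

Stage 2 presents R3+R4 = 13170 Ω as a load on stage 1's tap.
Stage 1's lower leg becomes R2‖(R3+R4) = 3929 Ω, so V_mid = 15.9 × 3929/4319 = 14.46 V.
Stage 2 is itself unloaded: V_out = V_mid × R4/(R3+R4) = 14.46 × 4970/13170 = 5.46 V.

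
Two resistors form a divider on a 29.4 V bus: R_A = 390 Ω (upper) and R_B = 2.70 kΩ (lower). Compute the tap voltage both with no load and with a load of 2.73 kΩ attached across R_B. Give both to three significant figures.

Unloaded: 25.7 V; loaded: 22.8 V

Open-circuit: V = 29.4 × 2700/(390 + 2700) = 25.7 V.
With the load, R_B becomes R_B‖R_L = 1357 Ω, so V = 29.4 × 1357/1747 = 22.8 V.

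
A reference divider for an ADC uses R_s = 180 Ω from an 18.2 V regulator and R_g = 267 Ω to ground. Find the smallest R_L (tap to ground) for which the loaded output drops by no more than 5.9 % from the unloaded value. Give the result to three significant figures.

Output resistance R_th = R_s‖R_g = (180 × 267)/447.0 = 107.5 Ω.
The fractional drop is R_th/(R_th + R_L); requiring this ≤ 0.0590 gives R_L ≥ R_th(1/0.0590 − 1) = 107.5 × 15.95 = 1.71 kΩ.

R_L(min) ≈ 1.71 kΩ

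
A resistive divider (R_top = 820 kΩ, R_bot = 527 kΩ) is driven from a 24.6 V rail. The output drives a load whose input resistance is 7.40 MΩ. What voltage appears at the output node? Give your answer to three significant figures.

The load sits in parallel with R_bot: R_bot‖R_L = (527 × 7400) / (527 + 7400) = 492.0 kΩ.
V_out = 24.6 × 492.0 / (820 + 492.0) = 24.6 × 492.0/1312 = 9.22 V.
(Unloaded it would have been 9.62 V.)

V_out ≈ 9.22 V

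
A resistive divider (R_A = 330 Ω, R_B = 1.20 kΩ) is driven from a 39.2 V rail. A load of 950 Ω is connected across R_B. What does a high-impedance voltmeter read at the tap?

V_out ≈ 24.2 V

The load sits in parallel with R_B: R_B‖R_L = (1200 × 950) / (1200 + 950) = 530.2 Ω.
V_out = 39.2 × 530.2 / (330 + 530.2) = 39.2 × 530.2/860.2 = 24.2 V.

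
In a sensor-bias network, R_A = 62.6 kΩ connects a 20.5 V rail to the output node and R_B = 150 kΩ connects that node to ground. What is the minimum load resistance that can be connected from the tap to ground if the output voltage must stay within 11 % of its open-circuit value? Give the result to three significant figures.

Output resistance R_th = R_A‖R_B = (62.6 × 150)/212.6 = 44.17 kΩ.
The fractional drop is R_th/(R_th + R_L); requiring this ≤ 0.110 gives R_L ≥ R_th(1/0.110 − 1) = 44.17 × 8.091 = 357 kΩ.

R_L(min) ≈ 357 kΩ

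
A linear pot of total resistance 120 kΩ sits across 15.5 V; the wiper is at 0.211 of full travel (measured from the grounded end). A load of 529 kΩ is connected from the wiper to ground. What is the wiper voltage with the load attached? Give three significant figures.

The wiper splits the pot into (1−α)R = 94.68 kΩ above and αR = 25.32 kΩ below.
Lower section ‖ load = 24.16 kΩ.
V_wiper = 15.5 × 24.16/(94.68 + 24.16) = 3.15 V.

V ≈ 3.15 V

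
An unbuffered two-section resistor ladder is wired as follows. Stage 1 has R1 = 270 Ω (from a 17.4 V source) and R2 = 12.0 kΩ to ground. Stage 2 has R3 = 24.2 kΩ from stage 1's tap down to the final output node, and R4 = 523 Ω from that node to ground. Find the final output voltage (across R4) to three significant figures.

Stage 2 presents R3+R4 = 24720 Ω as a load on stage 1's tap.
Stage 1's lower leg becomes R2‖(R3+R4) = 8079 Ω, so V_mid = 17.4 × 8079/8349 = 16.84 V.
Stage 2 is itself unloaded: V_out = V_mid × R4/(R3+R4) = 16.84 × 523/24720 = 0.356 V.

V_out ≈ 0.356 V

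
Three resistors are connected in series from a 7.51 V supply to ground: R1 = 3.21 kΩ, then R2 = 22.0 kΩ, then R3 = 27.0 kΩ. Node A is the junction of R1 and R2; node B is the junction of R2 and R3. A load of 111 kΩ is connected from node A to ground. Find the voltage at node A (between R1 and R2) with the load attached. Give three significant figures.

V ≈ 6.86 V

Below node A the series string R2+R3 = 49.00 kΩ sits in parallel with the 111 kΩ load: 33.99 kΩ.
V_A = 7.51 × 33.99/(3.21 + 33.99) = 6.86 V.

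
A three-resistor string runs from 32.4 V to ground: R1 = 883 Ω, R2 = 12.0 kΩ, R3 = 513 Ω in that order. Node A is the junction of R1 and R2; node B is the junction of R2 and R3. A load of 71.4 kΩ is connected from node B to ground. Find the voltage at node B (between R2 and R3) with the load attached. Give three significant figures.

At node B, R3 is in parallel with the load: R3‖R_L = 509.3 Ω.
Below node A the resistance is R2 + (R3‖R_L) = 12510 Ω, so V_A = 32.4 × 12510/13390 = 30.26 V.
Then V_B = V_A × (R3‖R_L)/(R2 + R3‖R_L) = 30.26 × 509.3/12510 = 1.23 V.

V ≈ 1.23 V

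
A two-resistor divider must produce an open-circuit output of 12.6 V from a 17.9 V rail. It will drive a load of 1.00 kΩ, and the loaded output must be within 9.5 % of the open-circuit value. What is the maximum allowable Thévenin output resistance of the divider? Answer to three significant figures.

R_th ≤ 105 Ω

Loading drop = R_th/(R_th + R_L) ≤ 0.0950, so R_th ≤ R_L · ε/(1−ε) = 1.00 kΩ × 0.0950/0.9050 = 105 Ω.
(Any R1, R2 with R2/(R1+R2) = 0.704 and R1‖R2 ≤ 105 Ω will meet the spec.)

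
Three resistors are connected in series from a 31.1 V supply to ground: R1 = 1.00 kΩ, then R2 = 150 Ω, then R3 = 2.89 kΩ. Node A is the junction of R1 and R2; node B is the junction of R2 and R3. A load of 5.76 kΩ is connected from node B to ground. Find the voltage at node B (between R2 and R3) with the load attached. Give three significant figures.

V ≈ 19.5 V

At node B, R3 is in parallel with the load: R3‖R_L = 1924 Ω.
Below node A the resistance is R2 + (R3‖R_L) = 2074 Ω, so V_A = 31.1 × 2074/3074 = 20.98 V.
Then V_B = V_A × (R3‖R_L)/(R2 + R3‖R_L) = 20.98 × 1924/2074 = 19.5 V.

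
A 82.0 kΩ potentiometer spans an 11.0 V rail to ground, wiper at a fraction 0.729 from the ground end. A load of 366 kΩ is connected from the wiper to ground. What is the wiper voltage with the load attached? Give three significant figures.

The wiper splits the pot into (1−α)R = 22.22 kΩ above and αR = 59.78 kΩ below.
Lower section ‖ load = 51.39 kΩ.
V_wiper = 11.0 × 51.39/(22.22 + 51.39) = 7.68 V.

V ≈ 7.68 V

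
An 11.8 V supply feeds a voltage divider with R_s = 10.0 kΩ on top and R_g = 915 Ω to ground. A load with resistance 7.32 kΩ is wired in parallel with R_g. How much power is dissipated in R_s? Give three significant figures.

P ≈ 11.9 mW

Total resistance from the source is R_s + (R_g‖R_L) = 10810 Ω, so I = 11.8/10810 Ω = 1.091 mA.
P = I²·R_s = (1.091 mA)² × 10.0 kΩ = 11.9 mW.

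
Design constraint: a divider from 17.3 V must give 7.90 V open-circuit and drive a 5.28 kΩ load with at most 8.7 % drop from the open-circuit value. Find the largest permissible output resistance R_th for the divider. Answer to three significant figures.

R_th ≤ 503 Ω

Loading drop = R_th/(R_th + R_L) ≤ 0.0870, so R_th ≤ R_L · ε/(1−ε) = 5.28 kΩ × 0.0870/0.9130 = 503 Ω.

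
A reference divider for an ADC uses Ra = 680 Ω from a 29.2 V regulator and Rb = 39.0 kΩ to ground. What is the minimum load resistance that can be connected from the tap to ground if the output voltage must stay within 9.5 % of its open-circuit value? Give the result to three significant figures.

R_L(min) ≈ 6.37 kΩ

Output resistance R_th = Ra‖Rb = (680 × 39000)/39680 = 668.3 Ω.
The fractional drop is R_th/(R_th + R_L); requiring this ≤ 0.0950 gives R_L ≥ R_th(1/0.0950 − 1) = 668.3 × 9.526 = 6.37 kΩ.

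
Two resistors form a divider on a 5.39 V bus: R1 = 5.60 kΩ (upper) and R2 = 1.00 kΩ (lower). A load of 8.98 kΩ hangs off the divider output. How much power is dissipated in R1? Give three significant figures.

Total resistance from the source is R1 + (R2‖R_L) = 6.500 kΩ, so I = 5.39/6.500 kΩ = 0.8293 mA.
P = I²·R1 = (0.8293 mA)² × 5.60 kΩ = 3.85 mW.

P ≈ 3.85 mW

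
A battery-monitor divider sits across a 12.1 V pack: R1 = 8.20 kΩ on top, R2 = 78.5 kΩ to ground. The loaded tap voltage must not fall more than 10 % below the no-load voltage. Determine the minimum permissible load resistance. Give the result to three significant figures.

R_L(min) ≈ 66.8 kΩ

Output resistance R_th = R1‖R2 = (8.20 × 78.5)/86.70 = 7.424 kΩ.
The fractional drop is R_th/(R_th + R_L); requiring this ≤ 0.100 gives R_L ≥ R_th(1/0.100 − 1) = 7.424 × 9.000 = 66.8 kΩ.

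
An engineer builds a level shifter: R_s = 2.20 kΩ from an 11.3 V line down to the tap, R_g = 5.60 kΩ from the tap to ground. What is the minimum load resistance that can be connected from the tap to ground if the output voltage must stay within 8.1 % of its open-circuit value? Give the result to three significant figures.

R_L(min) ≈ 17.9 kΩ

Output resistance R_th = R_s‖R_g = (2.20 × 5.60)/7.800 = 1.579 kΩ.
The fractional drop is R_th/(R_th + R_L); requiring this ≤ 0.0810 gives R_L ≥ R_th(1/0.0810 − 1) = 1.579 × 11.35 = 17.9 kΩ.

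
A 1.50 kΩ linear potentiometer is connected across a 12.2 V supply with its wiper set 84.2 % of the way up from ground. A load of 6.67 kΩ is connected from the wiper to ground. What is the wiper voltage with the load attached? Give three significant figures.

V ≈ 9.97 V

The wiper splits the pot into (1−α)R = 237.0 Ω above and αR = 1263 Ω below.
Lower section ‖ load = 1062 Ω.
V_wiper = 12.2 × 1062/(237.0 + 1062) = 9.97 V.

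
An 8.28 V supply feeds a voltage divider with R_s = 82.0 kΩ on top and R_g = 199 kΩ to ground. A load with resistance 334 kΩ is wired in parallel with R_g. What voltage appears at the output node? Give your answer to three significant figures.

V_out ≈ 5.00 V

The load sits in parallel with R_g: R_g‖R_L = (199 × 334) / (199 + 334) = 124.7 kΩ.
V_out = 8.28 × 124.7 / (82.0 + 124.7) = 8.28 × 124.7/206.7 = 5.00 V.
(Unloaded it would have been 5.86 V.)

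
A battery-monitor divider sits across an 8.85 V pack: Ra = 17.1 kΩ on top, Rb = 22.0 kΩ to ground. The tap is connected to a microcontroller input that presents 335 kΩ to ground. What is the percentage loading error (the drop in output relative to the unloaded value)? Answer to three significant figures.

2.79 %

The divider's output (Thévenin) resistance is Ra‖Rb = 9.621 kΩ.
Fractional drop under load = R_th/(R_th + R_L) = 9.621 / (9.621 + 335) = 0.02792.
So the output falls by 2.79 %.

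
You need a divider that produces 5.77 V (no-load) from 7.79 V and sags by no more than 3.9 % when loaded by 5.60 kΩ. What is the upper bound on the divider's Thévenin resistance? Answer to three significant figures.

Loading drop = R_th/(R_th + R_L) ≤ 0.0390, so R_th ≤ R_L · ε/(1−ε) = 5.60 kΩ × 0.0390/0.9610 = 227 Ω.

R_th ≤ 227 Ω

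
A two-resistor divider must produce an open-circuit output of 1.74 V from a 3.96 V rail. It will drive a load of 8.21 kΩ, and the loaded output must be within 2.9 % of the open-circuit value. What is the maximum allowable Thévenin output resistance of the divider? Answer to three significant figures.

R_th ≤ 245 Ω

Loading drop = R_th/(R_th + R_L) ≤ 0.0290, so R_th ≤ R_L · ε/(1−ε) = 8.21 kΩ × 0.0290/0.9710 = 245 Ω.
(Any R1, R2 with R2/(R1+R2) = 0.439 and R1‖R2 ≤ 245 Ω will meet the spec.)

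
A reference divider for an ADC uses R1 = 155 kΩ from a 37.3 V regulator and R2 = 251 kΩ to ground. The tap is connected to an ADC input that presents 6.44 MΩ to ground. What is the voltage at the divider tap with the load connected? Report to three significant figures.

V_out ≈ 22.7 V

The load sits in parallel with R2: R2‖R_L = (251 × 6440) / (251 + 6440) = 241.6 kΩ.
V_out = 37.3 × 241.6 / (155 + 241.6) = 37.3 × 241.6/396.6 = 22.7 V.
(Unloaded it would have been 23.1 V.)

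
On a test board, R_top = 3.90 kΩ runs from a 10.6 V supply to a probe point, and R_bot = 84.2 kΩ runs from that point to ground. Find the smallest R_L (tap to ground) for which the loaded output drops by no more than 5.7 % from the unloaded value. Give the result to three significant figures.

R_L(min) ≈ 61.7 kΩ

Output resistance R_th = R_top‖R_bot = (3.90 × 84.2)/88.10 = 3.727 kΩ.
The fractional drop is R_th/(R_th + R_L); requiring this ≤ 0.0570 gives R_L ≥ R_th(1/0.0570 − 1) = 3.727 × 16.54 = 61.7 kΩ.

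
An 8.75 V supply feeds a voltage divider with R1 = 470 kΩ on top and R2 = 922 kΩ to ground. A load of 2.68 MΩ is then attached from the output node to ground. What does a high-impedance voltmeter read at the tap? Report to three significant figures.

V_out ≈ 5.19 V

The load sits in parallel with R2: R2‖R_L = (922 × 2680) / (922 + 2680) = 686.0 kΩ.
V_out = 8.75 × 686.0 / (470 + 686.0) = 8.75 × 686.0/1156 = 5.19 V.
(Unloaded it would have been 5.80 V.)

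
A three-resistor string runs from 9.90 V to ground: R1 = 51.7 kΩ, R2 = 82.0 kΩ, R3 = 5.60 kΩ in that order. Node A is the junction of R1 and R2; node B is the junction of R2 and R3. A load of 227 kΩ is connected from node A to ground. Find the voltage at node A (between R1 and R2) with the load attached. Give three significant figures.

Below node A the series string R2+R3 = 87.60 kΩ sits in parallel with the 227 kΩ load: 63.21 kΩ.
V_A = 9.90 × 63.21/(51.7 + 63.21) = 5.45 V.

V ≈ 5.45 V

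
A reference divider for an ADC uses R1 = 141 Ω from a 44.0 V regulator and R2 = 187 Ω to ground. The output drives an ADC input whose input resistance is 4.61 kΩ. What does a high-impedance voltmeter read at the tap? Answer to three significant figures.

V_out ≈ 24.7 V

The load sits in parallel with R2: R2‖R_L = (187 × 4610) / (187 + 4610) = 179.7 Ω.
V_out = 44.0 × 179.7 / (141 + 179.7) = 44.0 × 179.7/320.7 = 24.7 V.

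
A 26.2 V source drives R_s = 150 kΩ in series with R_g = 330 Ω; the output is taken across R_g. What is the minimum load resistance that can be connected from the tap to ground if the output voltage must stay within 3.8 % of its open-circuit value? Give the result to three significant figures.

R_L(min) ≈ 8.34 kΩ

Output resistance R_th = R_s‖R_g = (150000 × 330)/150300 = 329.3 Ω.
The fractional drop is R_th/(R_th + R_L); requiring this ≤ 0.0380 gives R_L ≥ R_th(1/0.0380 − 1) = 329.3 × 25.32 = 8.34 kΩ.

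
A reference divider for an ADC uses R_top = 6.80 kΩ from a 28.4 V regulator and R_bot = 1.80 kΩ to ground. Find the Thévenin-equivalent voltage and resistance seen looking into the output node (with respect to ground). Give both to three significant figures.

V_th = 5.94 V, R_th = 1.42 kΩ

V_th is the open-circuit tap voltage: 28.4 × 1.80/(6.80 + 1.80) = 5.94 V.
With the supply zeroed, R_top and R_bot appear in parallel from the tap: R_th = R_top‖R_bot = (6.80 × 1.80)/8.600 = 1.42 kΩ.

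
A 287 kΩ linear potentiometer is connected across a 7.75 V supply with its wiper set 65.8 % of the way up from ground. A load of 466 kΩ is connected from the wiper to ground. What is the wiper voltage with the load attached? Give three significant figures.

The wiper splits the pot into (1−α)R = 98.15 kΩ above and αR = 188.8 kΩ below.
Lower section ‖ load = 134.4 kΩ.
V_wiper = 7.75 × 134.4/(98.15 + 134.4) = 4.48 V.

V ≈ 4.48 V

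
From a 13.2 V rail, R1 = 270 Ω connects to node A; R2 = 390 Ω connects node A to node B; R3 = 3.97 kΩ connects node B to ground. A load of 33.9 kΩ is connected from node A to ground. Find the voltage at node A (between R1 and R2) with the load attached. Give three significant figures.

Below node A the series string R2+R3 = 4360 Ω sits in parallel with the 33900 Ω load: 3863 Ω.
V_A = 13.2 × 3863/(270 + 3863) = 12.3 V.

V ≈ 12.3 V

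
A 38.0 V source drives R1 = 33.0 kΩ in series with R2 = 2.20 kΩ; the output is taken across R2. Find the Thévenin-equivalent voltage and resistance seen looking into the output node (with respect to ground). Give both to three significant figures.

V_th is the open-circuit tap voltage: 38.0 × 2.20/(33.0 + 2.20) = 2.38 V.
With the supply zeroed, R1 and R2 appear in parallel from the tap: R_th = R1‖R2 = (33.0 × 2.20)/35.20 = 2.06 kΩ.

V_th = 2.38 V, R_th = 2.06 kΩ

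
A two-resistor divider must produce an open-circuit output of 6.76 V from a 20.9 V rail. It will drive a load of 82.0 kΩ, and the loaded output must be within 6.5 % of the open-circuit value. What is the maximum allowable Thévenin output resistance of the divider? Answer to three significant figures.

Loading drop = R_th/(R_th + R_L) ≤ 0.0650, so R_th ≤ R_L · ε/(1−ε) = 82.0 kΩ × 0.0650/0.9350 = 5.70 kΩ.
(Any R1, R2 with R2/(R1+R2) = 0.323 and R1‖R2 ≤ 5.70 kΩ will meet the spec.)

R_th ≤ 5.70 kΩ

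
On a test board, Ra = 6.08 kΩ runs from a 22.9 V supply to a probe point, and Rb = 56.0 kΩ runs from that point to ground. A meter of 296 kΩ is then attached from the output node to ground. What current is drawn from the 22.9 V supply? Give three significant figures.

Rb‖R_L = 47.09 kΩ, so the source sees Ra + Rb‖R_L = 53.17 kΩ.
I = 22.9 V / 53.17 kΩ = 0.431 mA.

I ≈ 0.431 mA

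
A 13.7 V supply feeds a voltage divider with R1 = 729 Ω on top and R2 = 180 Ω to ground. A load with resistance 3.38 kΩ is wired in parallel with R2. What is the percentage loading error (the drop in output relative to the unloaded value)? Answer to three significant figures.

4.10 %

The divider's output (Thévenin) resistance is R1‖R2 = 144.4 Ω.
Fractional drop under load = R_th/(R_th + R_L) = 144.4 / (144.4 + 3380) = 0.04096.
So the output falls by 4.10 %.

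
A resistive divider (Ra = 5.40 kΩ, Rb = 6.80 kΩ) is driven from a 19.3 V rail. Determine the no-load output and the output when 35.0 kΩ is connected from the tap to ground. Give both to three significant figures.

Unloaded: 10.8 V; loaded: 9.91 V

Open-circuit: V = 19.3 × 6.80/(5.40 + 6.80) = 10.8 V.
With the load, Rb becomes Rb‖R_L = 5.694 kΩ, so V = 19.3 × 5.694/11.09 = 9.91 V.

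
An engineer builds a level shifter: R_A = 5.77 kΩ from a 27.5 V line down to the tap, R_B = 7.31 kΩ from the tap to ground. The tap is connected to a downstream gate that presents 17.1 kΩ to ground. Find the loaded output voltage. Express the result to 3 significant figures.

V_out ≈ 12.9 V

The load sits in parallel with R_B: R_B‖R_L = (7.31 × 17.1) / (7.31 + 17.1) = 5.121 kΩ.
V_out = 27.5 × 5.121 / (5.77 + 5.121) = 27.5 × 5.121/10.89 = 12.9 V.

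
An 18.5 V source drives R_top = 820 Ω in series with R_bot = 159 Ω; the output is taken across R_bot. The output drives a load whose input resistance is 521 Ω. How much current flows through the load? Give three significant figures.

R_bot‖R_L = 121.8 Ω; V_out = 18.5 × 121.8/941.8 = 2.393 V.
I_L = V_out / R_L = 2.393 / 521 Ω = 4.59 mA.

I_L ≈ 4.59 mA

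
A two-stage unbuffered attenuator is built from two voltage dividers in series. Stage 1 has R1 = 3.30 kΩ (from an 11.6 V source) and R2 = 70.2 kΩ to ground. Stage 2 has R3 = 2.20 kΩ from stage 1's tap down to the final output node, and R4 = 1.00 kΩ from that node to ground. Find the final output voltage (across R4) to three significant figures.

Stage 2 presents R3+R4 = 3.200 kΩ as a load on stage 1's tap.
Stage 1's lower leg becomes R2‖(R3+R4) = 3.060 kΩ, so V_mid = 11.6 × 3.060/6.360 = 5.582 V.
Stage 2 is itself unloaded: V_out = V_mid × R4/(R3+R4) = 5.582 × 1.00/3.200 = 1.74 V.

V_out ≈ 1.74 V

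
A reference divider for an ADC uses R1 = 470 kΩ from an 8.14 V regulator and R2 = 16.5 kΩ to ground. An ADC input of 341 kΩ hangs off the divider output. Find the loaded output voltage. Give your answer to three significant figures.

The load sits in parallel with R2: R2‖R_L = (16.5 × 341) / (16.5 + 341) = 15.74 kΩ.
V_out = 8.14 × 15.74 / (470 + 15.74) = 8.14 × 15.74/485.7 = 0.264 V.
(Unloaded it would have been 0.276 V.)

V_out ≈ 0.264 V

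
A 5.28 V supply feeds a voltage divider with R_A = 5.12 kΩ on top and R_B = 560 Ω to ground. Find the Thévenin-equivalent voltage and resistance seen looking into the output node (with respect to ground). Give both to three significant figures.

V_th = 0.521 V, R_th = 505 Ω

V_th is the open-circuit tap voltage: 5.28 × 560/(5120 + 560) = 0.521 V.
With the supply zeroed, R_A and R_B appear in parallel from the tap: R_th = R_A‖R_B = (5120 × 560)/5680 = 505 Ω.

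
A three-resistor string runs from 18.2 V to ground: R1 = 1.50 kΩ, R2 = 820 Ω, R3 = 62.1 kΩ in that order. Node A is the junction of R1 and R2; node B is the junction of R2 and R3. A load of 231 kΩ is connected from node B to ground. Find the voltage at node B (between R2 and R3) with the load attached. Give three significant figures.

V ≈ 17.4 V

At node B, R3 is in parallel with the load: R3‖R_L = 48940 Ω.
Below node A the resistance is R2 + (R3‖R_L) = 49760 Ω, so V_A = 18.2 × 49760/51260 = 17.67 V.
Then V_B = V_A × (R3‖R_L)/(R2 + R3‖R_L) = 17.67 × 48940/49760 = 17.4 V.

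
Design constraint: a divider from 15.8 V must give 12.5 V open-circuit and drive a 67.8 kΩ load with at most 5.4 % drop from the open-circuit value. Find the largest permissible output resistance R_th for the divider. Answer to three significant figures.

Loading drop = R_th/(R_th + R_L) ≤ 0.0540, so R_th ≤ R_L · ε/(1−ε) = 67.8 kΩ × 0.0540/0.9460 = 3.87 kΩ.

R_th ≤ 3.87 kΩ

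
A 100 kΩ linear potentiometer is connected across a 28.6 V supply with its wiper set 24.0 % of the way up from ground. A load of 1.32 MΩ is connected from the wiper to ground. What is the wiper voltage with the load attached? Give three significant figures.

The wiper splits the pot into (1−α)R = 76.00 kΩ above and αR = 24.00 kΩ below.
Lower section ‖ load = 23.57 kΩ.
V_wiper = 28.6 × 23.57/(76.00 + 23.57) = 6.77 V.

V ≈ 6.77 V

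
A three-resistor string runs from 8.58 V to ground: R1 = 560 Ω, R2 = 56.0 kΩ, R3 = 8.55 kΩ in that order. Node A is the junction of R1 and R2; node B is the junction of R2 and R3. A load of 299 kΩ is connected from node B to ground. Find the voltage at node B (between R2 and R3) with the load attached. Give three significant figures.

At node B, R3 is in parallel with the load: R3‖R_L = 8312 Ω.
Below node A the resistance is R2 + (R3‖R_L) = 64310 Ω, so V_A = 8.58 × 64310/64870 = 8.506 V.
Then V_B = V_A × (R3‖R_L)/(R2 + R3‖R_L) = 8.506 × 8312/64310 = 1.10 V.

V ≈ 1.10 V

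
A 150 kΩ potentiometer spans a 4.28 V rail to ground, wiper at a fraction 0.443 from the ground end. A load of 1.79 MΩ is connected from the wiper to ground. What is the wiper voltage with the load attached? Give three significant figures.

The wiper splits the pot into (1−α)R = 83.55 kΩ above and αR = 66.45 kΩ below.
Lower section ‖ load = 64.07 kΩ.
V_wiper = 4.28 × 64.07/(83.55 + 64.07) = 1.86 V.

V ≈ 1.86 V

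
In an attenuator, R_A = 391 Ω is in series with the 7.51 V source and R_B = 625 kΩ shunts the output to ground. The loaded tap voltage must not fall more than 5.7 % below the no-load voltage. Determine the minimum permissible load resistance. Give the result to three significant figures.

Output resistance R_th = R_A‖R_B = (391 × 625000)/625400 = 390.8 Ω.
The fractional drop is R_th/(R_th + R_L); requiring this ≤ 0.0570 gives R_L ≥ R_th(1/0.0570 − 1) = 390.8 × 16.54 = 6.46 kΩ.

R_L(min) ≈ 6.46 kΩ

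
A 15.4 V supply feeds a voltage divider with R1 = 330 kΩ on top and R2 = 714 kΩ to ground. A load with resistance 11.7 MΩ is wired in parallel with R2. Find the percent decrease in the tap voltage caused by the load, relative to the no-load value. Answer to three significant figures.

1.89 %

The divider's output (Thévenin) resistance is R1‖R2 = 225.7 kΩ.
Fractional drop under load = R_th/(R_th + R_L) = 225.7 / (225.7 + 11700) = 0.01892.
So the output falls by 1.89 %.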